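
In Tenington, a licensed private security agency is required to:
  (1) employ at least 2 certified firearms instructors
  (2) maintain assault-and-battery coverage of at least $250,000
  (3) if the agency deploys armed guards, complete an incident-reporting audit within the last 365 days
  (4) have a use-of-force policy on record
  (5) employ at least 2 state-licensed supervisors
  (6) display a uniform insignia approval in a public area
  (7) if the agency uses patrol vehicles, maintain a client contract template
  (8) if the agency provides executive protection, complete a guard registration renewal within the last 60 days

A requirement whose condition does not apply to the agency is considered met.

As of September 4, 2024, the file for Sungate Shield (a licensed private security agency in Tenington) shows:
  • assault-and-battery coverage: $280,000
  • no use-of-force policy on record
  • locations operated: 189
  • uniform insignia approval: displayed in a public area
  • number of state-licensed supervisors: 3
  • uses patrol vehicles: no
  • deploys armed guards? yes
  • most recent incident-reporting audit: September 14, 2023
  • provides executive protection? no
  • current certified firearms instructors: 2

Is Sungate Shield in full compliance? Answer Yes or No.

1. certified firearms instructors 2 ≥ 2 → met
2. assault-and-battery coverage $280,000 ≥ $250,000 → met
3. condition 'deploys armed guards' holds; incident-reporting audit 356 days ago vs limit 365 → met
4. use-of-force policy absent → not met
5. state-licensed supervisors 3 ≥ 2 → met
6. uniform insignia approval present → met
7. condition 'uses patrol vehicles' does not hold → requirement n/a → met
8. condition 'provides executive protection' does not hold → requirement n/a → met
Not met: 4

No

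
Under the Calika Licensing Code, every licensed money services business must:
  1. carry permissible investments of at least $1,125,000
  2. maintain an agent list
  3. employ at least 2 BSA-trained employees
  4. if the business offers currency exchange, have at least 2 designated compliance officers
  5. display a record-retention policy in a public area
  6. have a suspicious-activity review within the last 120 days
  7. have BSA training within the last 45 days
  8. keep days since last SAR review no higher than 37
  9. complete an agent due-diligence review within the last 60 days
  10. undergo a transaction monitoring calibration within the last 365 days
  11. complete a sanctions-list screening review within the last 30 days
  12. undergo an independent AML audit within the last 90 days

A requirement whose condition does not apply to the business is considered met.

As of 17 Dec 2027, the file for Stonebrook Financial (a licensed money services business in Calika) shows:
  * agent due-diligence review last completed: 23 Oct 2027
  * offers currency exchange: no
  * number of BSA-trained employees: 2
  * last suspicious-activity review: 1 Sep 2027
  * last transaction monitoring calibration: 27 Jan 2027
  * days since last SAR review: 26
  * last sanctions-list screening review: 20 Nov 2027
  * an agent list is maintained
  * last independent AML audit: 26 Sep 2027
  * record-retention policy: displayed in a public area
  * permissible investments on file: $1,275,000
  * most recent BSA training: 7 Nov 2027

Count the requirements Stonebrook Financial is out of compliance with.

1. permissible investments $1,275,000 ≥ $1,125,000 → met
2. agent list present → met
3. BSA-trained employees 2 ≥ 2 → met
4. condition 'offers currency exchange' does not hold → requirement n/a → met
5. record-retention policy present → met
6. suspicious-activity review 107 days ago vs limit 120 → met
7. BSA training 40 days ago vs limit 45 → met
8. days since last SAR review 26 ≤ 37 → met
9. agent due-diligence review 55 days ago vs limit 60 → met
10. transaction monitoring calibration 324 days ago vs limit 365 → met
11. sanctions-list screening review 27 days ago vs limit 30 → met
12. independent AML audit 82 days ago vs limit 90 → met
Not met: 0 of 12

0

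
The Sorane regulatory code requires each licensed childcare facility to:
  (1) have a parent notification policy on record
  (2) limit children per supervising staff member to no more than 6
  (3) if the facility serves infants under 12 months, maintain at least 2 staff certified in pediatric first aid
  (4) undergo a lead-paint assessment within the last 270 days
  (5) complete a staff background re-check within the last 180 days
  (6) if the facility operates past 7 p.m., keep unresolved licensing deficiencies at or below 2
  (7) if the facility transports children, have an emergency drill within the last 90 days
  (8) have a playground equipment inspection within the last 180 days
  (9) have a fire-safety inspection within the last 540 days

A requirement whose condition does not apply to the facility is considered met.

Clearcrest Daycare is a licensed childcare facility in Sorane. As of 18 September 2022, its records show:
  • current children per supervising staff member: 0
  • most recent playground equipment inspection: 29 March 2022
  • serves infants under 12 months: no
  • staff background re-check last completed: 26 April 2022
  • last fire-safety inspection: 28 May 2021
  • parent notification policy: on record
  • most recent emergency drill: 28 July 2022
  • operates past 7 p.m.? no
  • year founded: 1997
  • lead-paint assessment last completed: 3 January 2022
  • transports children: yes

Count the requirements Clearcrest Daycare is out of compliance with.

0

1. parent notification policy present → met
2. children per supervising staff member 0 ≤ 6 → met
3. condition 'serves infants under 12 months' does not hold → requirement n/a → met
4. lead-paint assessment 258 days ago vs limit 270 → met
5. staff background re-check 145 days ago vs limit 180 → met
6. condition 'operates past 7 p.m.' does not hold → requirement n/a → met
7. condition 'transports children' holds; emergency drill 52 days ago vs limit 90 → met
8. playground equipment inspection 173 days ago vs limit 180 → met
9. fire-safety inspection 478 days ago vs limit 540 → met
Not met: 0 of 9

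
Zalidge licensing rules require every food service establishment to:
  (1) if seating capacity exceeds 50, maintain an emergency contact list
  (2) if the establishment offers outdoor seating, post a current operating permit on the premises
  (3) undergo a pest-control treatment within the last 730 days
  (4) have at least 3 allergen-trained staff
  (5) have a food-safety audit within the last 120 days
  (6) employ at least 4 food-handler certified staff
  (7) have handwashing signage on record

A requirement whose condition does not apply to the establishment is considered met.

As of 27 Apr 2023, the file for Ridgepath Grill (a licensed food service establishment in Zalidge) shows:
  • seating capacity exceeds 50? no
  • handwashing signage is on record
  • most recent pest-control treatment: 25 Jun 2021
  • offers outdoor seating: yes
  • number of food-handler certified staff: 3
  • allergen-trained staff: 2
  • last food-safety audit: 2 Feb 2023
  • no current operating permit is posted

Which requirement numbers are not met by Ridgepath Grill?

2, 4, 6

1. condition 'seating capacity exceeds 50' does not hold → requirement n/a → met
2. condition 'offers outdoor seating' holds; current operating permit absent → not met
3. pest-control treatment 671 days ago vs limit 730 → met
4. allergen-trained staff 2 < 3 → not met
5. food-safety audit 84 days ago vs limit 120 → met
6. food-handler certified staff 3 < 4 → not met
7. handwashing signage present → met
Not met: 2, 4, 6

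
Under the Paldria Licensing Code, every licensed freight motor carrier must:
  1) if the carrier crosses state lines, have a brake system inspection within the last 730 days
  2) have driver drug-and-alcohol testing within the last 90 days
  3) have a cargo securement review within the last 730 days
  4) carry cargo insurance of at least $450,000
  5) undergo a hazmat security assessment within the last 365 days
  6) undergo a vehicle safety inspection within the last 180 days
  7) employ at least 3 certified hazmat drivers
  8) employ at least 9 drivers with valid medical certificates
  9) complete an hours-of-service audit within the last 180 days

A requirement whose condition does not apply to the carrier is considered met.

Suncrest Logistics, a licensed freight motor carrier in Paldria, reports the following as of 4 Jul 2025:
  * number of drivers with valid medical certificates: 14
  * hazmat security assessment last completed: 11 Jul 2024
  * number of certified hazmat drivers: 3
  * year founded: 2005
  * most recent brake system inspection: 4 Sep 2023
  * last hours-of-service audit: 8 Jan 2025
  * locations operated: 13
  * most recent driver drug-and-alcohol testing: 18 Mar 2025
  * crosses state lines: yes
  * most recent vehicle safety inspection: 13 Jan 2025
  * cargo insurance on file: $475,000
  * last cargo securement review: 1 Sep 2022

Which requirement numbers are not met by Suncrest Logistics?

2, 3

1. condition 'crosses state lines' holds; brake system inspection 669 days ago vs limit 730 → met
2. driver drug-and-alcohol testing 108 days ago vs limit 90 → not met
3. cargo securement review 1037 days ago vs limit 730 → not met
4. cargo insurance $475,000 ≥ $450,000 → met
5. hazmat security assessment 358 days ago vs limit 365 → met
6. vehicle safety inspection 172 days ago vs limit 180 → met
7. certified hazmat drivers 3 ≥ 3 → met
8. drivers with valid medical certificates 14 ≥ 9 → met
9. hours-of-service audit 177 days ago vs limit 180 → met
Not met: 2, 3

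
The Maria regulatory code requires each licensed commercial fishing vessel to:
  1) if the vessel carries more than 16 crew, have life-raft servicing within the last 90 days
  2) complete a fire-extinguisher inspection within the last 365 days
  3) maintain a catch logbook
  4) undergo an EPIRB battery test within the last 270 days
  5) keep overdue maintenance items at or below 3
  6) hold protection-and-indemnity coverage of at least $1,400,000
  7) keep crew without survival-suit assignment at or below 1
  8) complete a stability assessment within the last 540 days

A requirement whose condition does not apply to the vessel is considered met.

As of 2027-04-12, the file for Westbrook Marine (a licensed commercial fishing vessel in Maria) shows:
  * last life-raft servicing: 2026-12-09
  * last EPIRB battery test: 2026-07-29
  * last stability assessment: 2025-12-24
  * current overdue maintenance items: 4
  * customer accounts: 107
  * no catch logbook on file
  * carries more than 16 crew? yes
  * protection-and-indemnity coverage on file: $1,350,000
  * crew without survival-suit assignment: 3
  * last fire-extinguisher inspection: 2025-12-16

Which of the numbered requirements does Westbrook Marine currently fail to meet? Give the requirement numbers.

1, 2, 3, 5, 6, 7

1. condition 'carries more than 16 crew' holds; life-raft servicing 124 days ago vs limit 90 → not met
2. fire-extinguisher inspection 482 days ago vs limit 365 → not met
3. catch logbook absent → not met
4. EPIRB battery test 257 days ago vs limit 270 → met
5. overdue maintenance items 4 > 3 → not met
6. protection-and-indemnity coverage $1,350,000 < $1,400,000 → not met
7. crew without survival-suit assignment 3 > 1 → not met
8. stability assessment 474 days ago vs limit 540 → met
Not met: 1, 2, 3, 5, 6, 7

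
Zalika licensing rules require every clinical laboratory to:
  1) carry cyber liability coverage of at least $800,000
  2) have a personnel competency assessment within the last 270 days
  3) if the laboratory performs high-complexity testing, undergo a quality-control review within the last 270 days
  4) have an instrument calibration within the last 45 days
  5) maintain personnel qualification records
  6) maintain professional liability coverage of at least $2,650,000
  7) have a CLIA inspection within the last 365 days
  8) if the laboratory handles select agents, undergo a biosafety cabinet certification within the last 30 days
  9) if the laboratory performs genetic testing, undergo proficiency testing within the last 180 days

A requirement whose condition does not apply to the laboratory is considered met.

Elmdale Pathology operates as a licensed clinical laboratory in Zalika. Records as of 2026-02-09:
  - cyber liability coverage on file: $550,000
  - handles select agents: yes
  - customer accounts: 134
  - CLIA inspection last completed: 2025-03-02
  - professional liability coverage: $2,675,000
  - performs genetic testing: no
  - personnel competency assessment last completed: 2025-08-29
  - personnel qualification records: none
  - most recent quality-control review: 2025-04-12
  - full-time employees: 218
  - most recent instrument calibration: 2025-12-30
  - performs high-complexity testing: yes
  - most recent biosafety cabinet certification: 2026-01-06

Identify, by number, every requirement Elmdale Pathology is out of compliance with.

1, 3, 5, 8

1. cyber liability coverage $550,000 < $800,000 → not met
2. personnel competency assessment 164 days ago vs limit 270 → met
3. condition 'performs high-complexity testing' holds; quality-control review 303 days ago vs limit 270 → not met
4. instrument calibration 41 days ago vs limit 45 → met
5. personnel qualification records absent → not met
6. professional liability coverage $2,675,000 ≥ $2,650,000 → met
7. CLIA inspection 344 days ago vs limit 365 → met
8. condition 'handles select agents' holds; biosafety cabinet certification 34 days ago vs limit 30 → not met
9. condition 'performs genetic testing' does not hold → requirement n/a → met
Not met: 1, 3, 5, 8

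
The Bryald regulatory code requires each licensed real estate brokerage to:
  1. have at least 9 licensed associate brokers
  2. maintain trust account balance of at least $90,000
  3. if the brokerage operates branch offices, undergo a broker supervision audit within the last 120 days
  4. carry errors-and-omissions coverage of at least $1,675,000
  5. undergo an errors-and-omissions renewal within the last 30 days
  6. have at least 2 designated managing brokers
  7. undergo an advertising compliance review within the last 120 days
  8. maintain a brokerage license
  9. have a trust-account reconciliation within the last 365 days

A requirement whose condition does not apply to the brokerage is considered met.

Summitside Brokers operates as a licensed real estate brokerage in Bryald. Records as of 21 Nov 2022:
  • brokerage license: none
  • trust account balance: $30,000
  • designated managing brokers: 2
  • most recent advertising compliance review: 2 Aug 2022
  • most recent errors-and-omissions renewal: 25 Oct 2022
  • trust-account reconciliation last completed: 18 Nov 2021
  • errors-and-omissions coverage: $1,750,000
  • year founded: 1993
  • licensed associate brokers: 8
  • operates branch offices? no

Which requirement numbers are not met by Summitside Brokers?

1, 2, 8, 9

1. licensed associate brokers 8 < 9 → not met
2. trust account balance $30,000 < $90,000 → not met
3. condition 'operates branch offices' does not hold → requirement n/a → met
4. errors-and-omissions coverage $1,750,000 ≥ $1,675,000 → met
5. errors-and-omissions renewal 27 days ago vs limit 30 → met
6. designated managing brokers 2 ≥ 2 → met
7. advertising compliance review 111 days ago vs limit 120 → met
8. brokerage license absent → not met
9. trust-account reconciliation 368 days ago vs limit 365 → not met
Not met: 1, 2, 8, 9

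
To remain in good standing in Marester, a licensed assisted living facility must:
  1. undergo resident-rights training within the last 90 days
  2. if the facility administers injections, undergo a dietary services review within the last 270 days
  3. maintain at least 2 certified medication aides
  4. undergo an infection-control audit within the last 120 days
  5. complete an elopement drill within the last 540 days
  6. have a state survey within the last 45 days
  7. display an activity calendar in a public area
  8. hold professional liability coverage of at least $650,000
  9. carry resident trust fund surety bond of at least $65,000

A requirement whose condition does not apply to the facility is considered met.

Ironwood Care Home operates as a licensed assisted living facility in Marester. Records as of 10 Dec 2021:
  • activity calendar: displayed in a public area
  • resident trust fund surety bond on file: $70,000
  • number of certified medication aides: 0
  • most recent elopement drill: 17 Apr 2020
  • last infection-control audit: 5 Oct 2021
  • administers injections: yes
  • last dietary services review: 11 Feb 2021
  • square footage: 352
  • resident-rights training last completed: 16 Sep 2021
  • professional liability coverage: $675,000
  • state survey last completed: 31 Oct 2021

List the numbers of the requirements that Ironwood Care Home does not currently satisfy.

2, 3, 5

1. resident-rights training 85 days ago vs limit 90 → met
2. condition 'administers injections' holds; dietary services review 302 days ago vs limit 270 → not met
3. certified medication aides 0 < 2 → not met
4. infection-control audit 66 days ago vs limit 120 → met
5. elopement drill 602 days ago vs limit 540 → not met
6. state survey 40 days ago vs limit 45 → met
7. activity calendar present → met
8. professional liability coverage $675,000 ≥ $650,000 → met
9. resident trust fund surety bond $70,000 ≥ $65,000 → met
Not met: 2, 3, 5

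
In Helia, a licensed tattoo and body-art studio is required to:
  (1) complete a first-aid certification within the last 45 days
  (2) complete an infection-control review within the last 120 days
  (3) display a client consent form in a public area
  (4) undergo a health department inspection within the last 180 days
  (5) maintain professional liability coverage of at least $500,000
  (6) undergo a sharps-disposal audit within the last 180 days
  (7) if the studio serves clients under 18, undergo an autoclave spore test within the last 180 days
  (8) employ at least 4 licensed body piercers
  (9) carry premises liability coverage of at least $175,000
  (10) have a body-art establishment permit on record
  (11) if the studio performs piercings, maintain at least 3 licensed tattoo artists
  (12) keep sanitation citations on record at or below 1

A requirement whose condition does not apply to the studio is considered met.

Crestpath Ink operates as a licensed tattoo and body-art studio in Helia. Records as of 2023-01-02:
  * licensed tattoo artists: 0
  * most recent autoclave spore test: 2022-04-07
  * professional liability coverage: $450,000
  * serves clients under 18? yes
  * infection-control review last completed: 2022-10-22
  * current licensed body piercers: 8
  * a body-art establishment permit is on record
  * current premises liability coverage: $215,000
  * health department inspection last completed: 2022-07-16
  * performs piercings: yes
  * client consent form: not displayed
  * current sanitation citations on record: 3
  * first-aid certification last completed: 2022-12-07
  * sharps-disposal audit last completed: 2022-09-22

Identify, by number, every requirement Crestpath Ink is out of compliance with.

3, 5, 7, 11, 12

1. first-aid certification 26 days ago vs limit 45 → met
2. infection-control review 72 days ago vs limit 120 → met
3. client consent form absent → not met
4. health department inspection 170 days ago vs limit 180 → met
5. professional liability coverage $450,000 < $500,000 → not met
6. sharps-disposal audit 102 days ago vs limit 180 → met
7. condition 'serves clients under 18' holds; autoclave spore test 270 days ago vs limit 180 → not met
8. licensed body piercers 8 ≥ 4 → met
9. premises liability coverage $215,000 ≥ $175,000 → met
10. body-art establishment permit present → met
11. condition 'performs piercings' holds; licensed tattoo artists 0 < 3 → not met
12. sanitation citations on record 3 > 1 → not met
Not met: 3, 5, 7, 11, 12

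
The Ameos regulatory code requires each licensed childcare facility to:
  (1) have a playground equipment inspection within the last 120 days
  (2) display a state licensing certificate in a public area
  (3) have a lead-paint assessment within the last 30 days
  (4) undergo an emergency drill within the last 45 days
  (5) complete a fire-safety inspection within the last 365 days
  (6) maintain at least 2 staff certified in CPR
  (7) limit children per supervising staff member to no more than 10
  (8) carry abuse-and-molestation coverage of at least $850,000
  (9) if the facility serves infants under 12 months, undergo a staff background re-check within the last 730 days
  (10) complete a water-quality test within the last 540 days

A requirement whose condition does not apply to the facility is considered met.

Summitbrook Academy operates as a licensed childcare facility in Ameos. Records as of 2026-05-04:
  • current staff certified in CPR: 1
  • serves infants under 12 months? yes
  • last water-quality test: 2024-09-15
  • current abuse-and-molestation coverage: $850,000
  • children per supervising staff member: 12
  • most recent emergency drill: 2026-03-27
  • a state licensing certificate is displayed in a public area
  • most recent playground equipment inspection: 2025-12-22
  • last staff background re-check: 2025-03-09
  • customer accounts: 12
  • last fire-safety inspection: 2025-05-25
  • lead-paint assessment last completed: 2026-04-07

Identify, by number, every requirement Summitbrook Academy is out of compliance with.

1, 6, 7, 10

1. playground equipment inspection 133 days ago vs limit 120 → not met
2. state licensing certificate present → met
3. lead-paint assessment 27 days ago vs limit 30 → met
4. emergency drill 38 days ago vs limit 45 → met
5. fire-safety inspection 344 days ago vs limit 365 → met
6. staff certified in CPR 1 < 2 → not met
7. children per supervising staff member 12 > 10 → not met
8. abuse-and-molestation coverage $850,000 ≥ $850,000 → met
9. condition 'serves infants under 12 months' holds; staff background re-check 421 days ago vs limit 730 → met
10. water-quality test 596 days ago vs limit 540 → not met
Not met: 1, 6, 7, 10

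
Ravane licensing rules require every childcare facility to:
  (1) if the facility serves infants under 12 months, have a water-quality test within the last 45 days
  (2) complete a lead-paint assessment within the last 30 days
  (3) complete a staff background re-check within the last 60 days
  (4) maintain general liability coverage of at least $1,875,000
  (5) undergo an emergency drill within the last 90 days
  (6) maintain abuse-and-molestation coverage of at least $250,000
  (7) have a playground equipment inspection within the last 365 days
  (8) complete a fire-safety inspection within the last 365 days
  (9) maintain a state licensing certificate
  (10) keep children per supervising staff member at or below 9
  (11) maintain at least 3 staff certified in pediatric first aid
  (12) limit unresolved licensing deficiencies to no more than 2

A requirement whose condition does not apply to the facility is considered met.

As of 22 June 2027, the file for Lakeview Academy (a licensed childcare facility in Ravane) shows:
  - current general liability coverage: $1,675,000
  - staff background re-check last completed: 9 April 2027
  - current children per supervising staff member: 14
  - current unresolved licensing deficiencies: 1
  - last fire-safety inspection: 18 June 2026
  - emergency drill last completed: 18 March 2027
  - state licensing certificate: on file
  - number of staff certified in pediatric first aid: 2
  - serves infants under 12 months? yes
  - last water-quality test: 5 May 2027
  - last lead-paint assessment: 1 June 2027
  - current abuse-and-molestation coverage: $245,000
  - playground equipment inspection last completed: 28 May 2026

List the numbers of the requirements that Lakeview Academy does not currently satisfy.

1, 3, 4, 5, 6, 7, 8, 10, 11

1. condition 'serves infants under 12 months' holds; water-quality test 48 days ago vs limit 45 → not met
2. lead-paint assessment 21 days ago vs limit 30 → met
3. staff background re-check 74 days ago vs limit 60 → not met
4. general liability coverage $1,675,000 < $1,875,000 → not met
5. emergency drill 96 days ago vs limit 90 → not met
6. abuse-and-molestation coverage $245,000 < $250,000 → not met
7. playground equipment inspection 390 days ago vs limit 365 → not met
8. fire-safety inspection 369 days ago vs limit 365 → not met
9. state licensing certificate present → met
10. children per supervising staff member 14 > 9 → not met
11. staff certified in pediatric first aid 2 < 3 → not met
12. unresolved licensing deficiencies 1 ≤ 2 → met
Not met: 1, 3, 4, 5, 6, 7, 8, 10, 11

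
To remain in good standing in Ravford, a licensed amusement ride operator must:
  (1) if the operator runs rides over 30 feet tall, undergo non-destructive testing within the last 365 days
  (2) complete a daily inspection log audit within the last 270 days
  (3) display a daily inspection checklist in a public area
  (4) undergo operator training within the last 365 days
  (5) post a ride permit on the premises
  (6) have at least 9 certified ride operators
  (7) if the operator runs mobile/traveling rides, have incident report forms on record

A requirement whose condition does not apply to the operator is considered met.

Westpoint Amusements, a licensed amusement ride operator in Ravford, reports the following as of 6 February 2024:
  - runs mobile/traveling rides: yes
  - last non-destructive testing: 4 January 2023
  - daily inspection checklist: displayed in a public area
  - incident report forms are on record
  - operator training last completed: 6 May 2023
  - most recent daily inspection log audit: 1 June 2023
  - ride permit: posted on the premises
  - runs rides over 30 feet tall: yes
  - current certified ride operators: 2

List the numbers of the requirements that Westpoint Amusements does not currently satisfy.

1, 6

1. condition 'runs rides over 30 feet tall' holds; non-destructive testing 398 days ago vs limit 365 → not met
2. daily inspection log audit 250 days ago vs limit 270 → met
3. daily inspection checklist present → met
4. operator training 276 days ago vs limit 365 → met
5. ride permit present → met
6. certified ride operators 2 < 9 → not met
7. condition 'runs mobile/traveling rides' holds; incident report forms present → met
Not met: 1, 6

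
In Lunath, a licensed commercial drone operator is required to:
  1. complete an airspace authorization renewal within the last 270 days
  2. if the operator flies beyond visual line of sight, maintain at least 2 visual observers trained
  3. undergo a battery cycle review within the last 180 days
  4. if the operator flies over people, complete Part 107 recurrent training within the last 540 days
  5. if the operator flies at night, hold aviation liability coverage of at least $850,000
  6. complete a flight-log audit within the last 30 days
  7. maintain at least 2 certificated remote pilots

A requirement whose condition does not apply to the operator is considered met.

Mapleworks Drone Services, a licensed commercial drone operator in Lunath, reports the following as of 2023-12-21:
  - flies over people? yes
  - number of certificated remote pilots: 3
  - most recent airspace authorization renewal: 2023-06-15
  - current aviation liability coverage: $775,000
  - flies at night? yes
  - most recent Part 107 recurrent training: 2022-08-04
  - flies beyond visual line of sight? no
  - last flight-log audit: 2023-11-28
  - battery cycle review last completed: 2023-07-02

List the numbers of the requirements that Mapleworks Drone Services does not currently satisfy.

1. airspace authorization renewal 189 days ago vs limit 270 → met
2. condition 'flies beyond visual line of sight' does not hold → requirement n/a → met
3. battery cycle review 172 days ago vs limit 180 → met
4. condition 'flies over people' holds; Part 107 recurrent training 504 days ago vs limit 540 → met
5. condition 'flies at night' holds; aviation liability coverage $775,000 < $850,000 → not met
6. flight-log audit 23 days ago vs limit 30 → met
7. certificated remote pilots 3 ≥ 2 → met
Not met: 5

5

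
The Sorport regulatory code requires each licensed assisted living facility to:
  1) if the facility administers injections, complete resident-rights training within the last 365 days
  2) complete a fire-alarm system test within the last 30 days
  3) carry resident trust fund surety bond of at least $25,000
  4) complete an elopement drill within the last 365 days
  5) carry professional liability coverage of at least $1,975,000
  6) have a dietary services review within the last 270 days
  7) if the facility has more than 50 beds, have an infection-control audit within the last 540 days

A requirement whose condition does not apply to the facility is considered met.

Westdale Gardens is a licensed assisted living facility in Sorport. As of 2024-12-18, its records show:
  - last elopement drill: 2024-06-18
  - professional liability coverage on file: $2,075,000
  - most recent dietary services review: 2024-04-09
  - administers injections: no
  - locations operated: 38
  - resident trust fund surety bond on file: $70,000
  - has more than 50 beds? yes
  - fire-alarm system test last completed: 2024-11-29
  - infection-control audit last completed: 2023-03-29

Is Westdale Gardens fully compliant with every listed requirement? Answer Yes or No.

No

1. condition 'administers injections' does not hold → requirement n/a → met
2. fire-alarm system test 19 days ago vs limit 30 → met
3. resident trust fund surety bond $70,000 ≥ $25,000 → met
4. elopement drill 183 days ago vs limit 365 → met
5. professional liability coverage $2,075,000 ≥ $1,975,000 → met
6. dietary services review 253 days ago vs limit 270 → met
7. condition 'has more than 50 beds' holds; infection-control audit 630 days ago vs limit 540 → not met
Not met: 7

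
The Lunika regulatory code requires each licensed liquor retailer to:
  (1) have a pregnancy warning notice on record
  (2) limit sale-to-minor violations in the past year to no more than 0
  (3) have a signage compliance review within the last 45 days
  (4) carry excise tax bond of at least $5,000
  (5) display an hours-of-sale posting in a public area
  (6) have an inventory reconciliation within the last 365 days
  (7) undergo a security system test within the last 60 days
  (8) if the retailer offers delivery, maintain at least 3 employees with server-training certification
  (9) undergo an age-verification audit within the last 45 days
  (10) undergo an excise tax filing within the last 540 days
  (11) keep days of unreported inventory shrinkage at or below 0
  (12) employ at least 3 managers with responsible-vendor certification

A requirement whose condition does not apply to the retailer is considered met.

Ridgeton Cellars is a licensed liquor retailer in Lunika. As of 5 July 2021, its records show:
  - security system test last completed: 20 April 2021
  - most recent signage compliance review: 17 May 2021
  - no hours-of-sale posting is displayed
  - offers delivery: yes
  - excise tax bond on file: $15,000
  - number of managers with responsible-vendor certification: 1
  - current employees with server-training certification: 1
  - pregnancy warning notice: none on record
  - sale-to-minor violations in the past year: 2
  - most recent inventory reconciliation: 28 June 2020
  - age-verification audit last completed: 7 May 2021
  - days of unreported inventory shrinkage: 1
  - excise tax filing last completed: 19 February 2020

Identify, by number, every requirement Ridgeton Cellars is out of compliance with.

1, 2, 3, 5, 6, 7, 8, 9, 11, 12

1. pregnancy warning notice absent → not met
2. sale-to-minor violations in the past year 2 > 0 → not met
3. signage compliance review 49 days ago vs limit 45 → not met
4. excise tax bond $15,000 ≥ $5,000 → met
5. hours-of-sale posting absent → not met
6. inventory reconciliation 372 days ago vs limit 365 → not met
7. security system test 76 days ago vs limit 60 → not met
8. condition 'offers delivery' holds; employees with server-training certification 1 < 3 → not met
9. age-verification audit 59 days ago vs limit 45 → not met
10. excise tax filing 502 days ago vs limit 540 → met
11. days of unreported inventory shrinkage 1 > 0 → not met
12. managers with responsible-vendor certification 1 < 3 → not met
Not met: 1, 2, 3, 5, 6, 7, 8, 9, 11, 12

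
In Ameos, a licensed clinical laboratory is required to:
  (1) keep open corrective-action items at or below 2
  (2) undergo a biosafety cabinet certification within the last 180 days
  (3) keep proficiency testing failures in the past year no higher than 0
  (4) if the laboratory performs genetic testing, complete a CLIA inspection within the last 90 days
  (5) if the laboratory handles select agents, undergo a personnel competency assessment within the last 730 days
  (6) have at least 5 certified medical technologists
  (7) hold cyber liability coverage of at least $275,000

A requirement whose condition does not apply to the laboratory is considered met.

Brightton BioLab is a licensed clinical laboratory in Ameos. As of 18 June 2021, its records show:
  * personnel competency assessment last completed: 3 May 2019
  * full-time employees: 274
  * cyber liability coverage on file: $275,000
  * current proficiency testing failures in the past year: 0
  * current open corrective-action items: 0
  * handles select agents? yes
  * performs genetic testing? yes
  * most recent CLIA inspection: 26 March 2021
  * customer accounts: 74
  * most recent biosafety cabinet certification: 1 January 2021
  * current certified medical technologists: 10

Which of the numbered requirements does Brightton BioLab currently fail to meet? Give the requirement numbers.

1. open corrective-action items 0 ≤ 2 → met
2. biosafety cabinet certification 168 days ago vs limit 180 → met
3. proficiency testing failures in the past year 0 ≤ 0 → met
4. condition 'performs genetic testing' holds; CLIA inspection 84 days ago vs limit 90 → met
5. condition 'handles select agents' holds; personnel competency assessment 777 days ago vs limit 730 → not met
6. certified medical technologists 10 ≥ 5 → met
7. cyber liability coverage $275,000 ≥ $275,000 → met
Not met: 5

5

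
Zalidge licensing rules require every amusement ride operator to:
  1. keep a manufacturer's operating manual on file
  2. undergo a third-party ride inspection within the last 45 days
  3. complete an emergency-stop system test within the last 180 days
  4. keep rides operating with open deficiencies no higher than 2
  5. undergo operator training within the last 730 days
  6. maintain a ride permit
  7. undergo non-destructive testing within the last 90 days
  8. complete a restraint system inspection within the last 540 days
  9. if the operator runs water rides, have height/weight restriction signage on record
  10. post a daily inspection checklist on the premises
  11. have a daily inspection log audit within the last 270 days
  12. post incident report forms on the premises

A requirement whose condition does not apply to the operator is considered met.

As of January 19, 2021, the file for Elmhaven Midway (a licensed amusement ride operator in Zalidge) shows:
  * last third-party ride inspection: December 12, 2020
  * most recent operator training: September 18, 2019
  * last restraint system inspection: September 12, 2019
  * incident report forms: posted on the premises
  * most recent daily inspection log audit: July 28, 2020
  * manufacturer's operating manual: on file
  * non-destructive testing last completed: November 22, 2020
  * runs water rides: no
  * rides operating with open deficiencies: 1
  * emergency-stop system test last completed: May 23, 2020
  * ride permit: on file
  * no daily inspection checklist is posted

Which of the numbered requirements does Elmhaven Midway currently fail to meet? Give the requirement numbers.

3, 10

1. manufacturer's operating manual present → met
2. third-party ride inspection 38 days ago vs limit 45 → met
3. emergency-stop system test 241 days ago vs limit 180 → not met
4. rides operating with open deficiencies 1 ≤ 2 → met
5. operator training 489 days ago vs limit 730 → met
6. ride permit present → met
7. non-destructive testing 58 days ago vs limit 90 → met
8. restraint system inspection 495 days ago vs limit 540 → met
9. condition 'runs water rides' does not hold → requirement n/a → met
10. daily inspection checklist absent → not met
11. daily inspection log audit 175 days ago vs limit 270 → met
12. incident report forms present → met
Not met: 3, 10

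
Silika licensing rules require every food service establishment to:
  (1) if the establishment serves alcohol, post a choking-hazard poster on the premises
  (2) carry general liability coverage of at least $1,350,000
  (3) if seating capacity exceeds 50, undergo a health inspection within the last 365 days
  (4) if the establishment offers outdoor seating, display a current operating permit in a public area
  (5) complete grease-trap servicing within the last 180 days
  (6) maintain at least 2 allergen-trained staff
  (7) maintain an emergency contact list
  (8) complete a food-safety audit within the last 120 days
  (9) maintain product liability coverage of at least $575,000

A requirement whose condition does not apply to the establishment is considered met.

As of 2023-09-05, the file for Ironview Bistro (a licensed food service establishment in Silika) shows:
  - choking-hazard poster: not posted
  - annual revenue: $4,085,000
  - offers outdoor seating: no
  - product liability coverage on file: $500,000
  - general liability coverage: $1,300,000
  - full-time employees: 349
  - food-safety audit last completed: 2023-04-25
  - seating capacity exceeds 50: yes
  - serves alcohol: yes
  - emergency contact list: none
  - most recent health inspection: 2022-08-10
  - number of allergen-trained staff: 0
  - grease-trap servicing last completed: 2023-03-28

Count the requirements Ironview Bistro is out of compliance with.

7

1. condition 'serves alcohol' holds; choking-hazard poster absent → not met
2. general liability coverage $1,300,000 < $1,350,000 → not met
3. condition 'seating capacity exceeds 50' holds; health inspection 391 days ago vs limit 365 → not met
4. condition 'offers outdoor seating' does not hold → requirement n/a → met
5. grease-trap servicing 161 days ago vs limit 180 → met
6. allergen-trained staff 0 < 2 → not met
7. emergency contact list absent → not met
8. food-safety audit 133 days ago vs limit 120 → not met
9. product liability coverage $500,000 < $575,000 → not met
Not met: 7 of 9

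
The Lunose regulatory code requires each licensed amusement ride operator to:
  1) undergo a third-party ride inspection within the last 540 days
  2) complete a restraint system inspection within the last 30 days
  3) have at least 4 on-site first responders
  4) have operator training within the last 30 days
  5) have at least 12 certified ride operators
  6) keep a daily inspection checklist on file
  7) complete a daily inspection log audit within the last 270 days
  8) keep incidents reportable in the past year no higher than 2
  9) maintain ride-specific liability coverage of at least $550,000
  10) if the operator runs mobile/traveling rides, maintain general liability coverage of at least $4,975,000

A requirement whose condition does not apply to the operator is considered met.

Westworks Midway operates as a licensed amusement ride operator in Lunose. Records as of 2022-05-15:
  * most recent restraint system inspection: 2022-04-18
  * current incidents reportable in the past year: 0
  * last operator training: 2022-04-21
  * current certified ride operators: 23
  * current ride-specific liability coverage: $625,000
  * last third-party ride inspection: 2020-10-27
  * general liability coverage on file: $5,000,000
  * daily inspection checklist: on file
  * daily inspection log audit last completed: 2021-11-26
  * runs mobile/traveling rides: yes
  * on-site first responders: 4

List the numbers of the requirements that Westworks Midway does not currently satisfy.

1. third-party ride inspection 565 days ago vs limit 540 → not met
2. restraint system inspection 27 days ago vs limit 30 → met
3. on-site first responders 4 ≥ 4 → met
4. operator training 24 days ago vs limit 30 → met
5. certified ride operators 23 ≥ 12 → met
6. daily inspection checklist present → met
7. daily inspection log audit 170 days ago vs limit 270 → met
8. incidents reportable in the past year 0 ≤ 2 → met
9. ride-specific liability coverage $625,000 ≥ $550,000 → met
10. condition 'runs mobile/traveling rides' holds; general liability coverage $5,000,000 ≥ $4,975,000 → met
Not met: 1

1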